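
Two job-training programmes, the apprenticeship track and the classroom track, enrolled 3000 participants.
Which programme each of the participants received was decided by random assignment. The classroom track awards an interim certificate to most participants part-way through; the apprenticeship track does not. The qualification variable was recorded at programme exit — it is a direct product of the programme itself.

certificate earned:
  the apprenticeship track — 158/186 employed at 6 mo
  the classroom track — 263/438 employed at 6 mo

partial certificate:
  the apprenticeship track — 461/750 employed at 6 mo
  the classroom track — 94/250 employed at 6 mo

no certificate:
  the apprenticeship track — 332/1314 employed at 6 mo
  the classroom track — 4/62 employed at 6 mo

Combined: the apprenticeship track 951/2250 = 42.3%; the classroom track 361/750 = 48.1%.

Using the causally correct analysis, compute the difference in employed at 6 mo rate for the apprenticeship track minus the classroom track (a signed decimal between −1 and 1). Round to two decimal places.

-0.06

Qualification attained during the programme here is a post-treatment variable shaped by the programme; conditioning on it would introduce bias rather than remove it. The overall comparison is the causal one.
The causal difference is the pooled difference: 0.423 − 0.481 = -0.059.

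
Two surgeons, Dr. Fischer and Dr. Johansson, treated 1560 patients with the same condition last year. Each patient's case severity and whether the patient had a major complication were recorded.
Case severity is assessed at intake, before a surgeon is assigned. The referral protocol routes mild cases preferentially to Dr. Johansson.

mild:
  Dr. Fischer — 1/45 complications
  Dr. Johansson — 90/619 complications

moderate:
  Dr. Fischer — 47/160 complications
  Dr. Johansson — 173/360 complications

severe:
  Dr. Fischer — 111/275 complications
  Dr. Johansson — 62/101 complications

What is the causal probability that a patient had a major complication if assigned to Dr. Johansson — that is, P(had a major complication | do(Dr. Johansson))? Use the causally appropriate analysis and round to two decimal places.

0.37

The case severity-specific comparison favours Dr. Fischer throughout, but the pooled figures favour Dr. Johansson. The question is whether to condition on case severity.
Nothing the surgeon does changes case severity; the imbalance is an allocation artefact. With case severity also predicting the outcome, the pooled figure is confounded, and the within-stratum comparison is the causal one.
Standardising Dr. Johansson to the population case severity mix: 0.426·90/619 + 0.333·173/360 + 0.241·62/101 = 0.370.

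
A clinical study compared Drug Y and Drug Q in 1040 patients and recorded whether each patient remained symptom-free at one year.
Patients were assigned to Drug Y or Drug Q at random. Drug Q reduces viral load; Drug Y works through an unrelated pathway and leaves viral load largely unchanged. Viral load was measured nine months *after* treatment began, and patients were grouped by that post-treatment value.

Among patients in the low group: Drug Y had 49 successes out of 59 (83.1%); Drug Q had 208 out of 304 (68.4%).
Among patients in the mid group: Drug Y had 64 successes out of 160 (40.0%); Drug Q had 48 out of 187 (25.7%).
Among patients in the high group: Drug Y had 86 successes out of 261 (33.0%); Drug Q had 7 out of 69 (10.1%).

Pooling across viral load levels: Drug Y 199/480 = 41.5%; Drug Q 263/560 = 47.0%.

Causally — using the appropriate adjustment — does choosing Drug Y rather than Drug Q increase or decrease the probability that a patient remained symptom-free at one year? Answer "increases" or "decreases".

Viral load is downstream of the drug. One should not condition on a consequence of treatment, so the overall rates are the right comparison.
Pooled: Drug Y 41.5% vs Drug Q 47.0%; Drug Q is higher overall.

decreases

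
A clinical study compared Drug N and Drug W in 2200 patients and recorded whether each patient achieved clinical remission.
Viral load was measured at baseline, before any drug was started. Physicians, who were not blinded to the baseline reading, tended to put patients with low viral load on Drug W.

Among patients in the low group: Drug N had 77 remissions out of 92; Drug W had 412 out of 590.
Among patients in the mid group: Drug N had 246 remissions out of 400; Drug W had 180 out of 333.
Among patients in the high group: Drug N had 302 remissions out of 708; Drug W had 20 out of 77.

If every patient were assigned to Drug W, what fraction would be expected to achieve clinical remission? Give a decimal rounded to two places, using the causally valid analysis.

Nothing the drug does changes viral load; the imbalance is an allocation artefact. With viral load also predicting the outcome, the pooled figure is confounded, and the within-stratum comparison is the causal one.
Standardising Drug W to the population viral load mix: 0.310·412/590 + 0.333·180/333 + 0.357·20/77 = 0.489.

0.49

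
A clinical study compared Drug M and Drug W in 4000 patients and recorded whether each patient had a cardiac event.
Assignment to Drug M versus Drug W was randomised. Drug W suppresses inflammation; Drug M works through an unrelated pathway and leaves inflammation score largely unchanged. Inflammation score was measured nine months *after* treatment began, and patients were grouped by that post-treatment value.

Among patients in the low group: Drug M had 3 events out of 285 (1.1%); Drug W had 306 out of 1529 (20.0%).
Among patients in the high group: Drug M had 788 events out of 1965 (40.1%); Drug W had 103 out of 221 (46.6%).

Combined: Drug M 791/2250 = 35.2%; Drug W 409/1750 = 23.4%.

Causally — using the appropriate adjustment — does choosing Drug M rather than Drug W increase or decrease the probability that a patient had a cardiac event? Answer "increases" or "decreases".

Within every inflammation score level Drug M has the lower rate, yet pooled Drug W does — Simpson's reversal.
Inflammation score is recorded after the drug and is itself shifted by it — it sits on the causal path from drug to outcome. Conditioning on a mediator would strip out part of the effect we want; the pooled comparison gives the total causal effect.
Pooled: Drug M 35.2% vs Drug W 23.4%; Drug W is lower overall.

increases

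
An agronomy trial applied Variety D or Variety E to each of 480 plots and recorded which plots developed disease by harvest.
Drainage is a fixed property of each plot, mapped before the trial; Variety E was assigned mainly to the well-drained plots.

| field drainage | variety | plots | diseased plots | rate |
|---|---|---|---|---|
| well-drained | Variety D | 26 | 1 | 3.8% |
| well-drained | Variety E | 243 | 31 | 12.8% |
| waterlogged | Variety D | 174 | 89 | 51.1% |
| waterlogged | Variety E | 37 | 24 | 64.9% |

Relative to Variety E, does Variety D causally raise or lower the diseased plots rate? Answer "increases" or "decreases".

decreases

Variety D is lower inside every field drainage stratum but Variety E is lower in aggregate. Whether to stratify depends on how field drainage relates to the variety.
Nothing the variety does changes field drainage; the imbalance is an allocation artefact. With field drainage also predicting the outcome, the pooled figure is confounded, and the within-stratum comparison is the causal one.
Within each level — well-drained: 3.8% vs 12.8%; waterlogged: 51.1% vs 64.9% — Variety D is lower every time.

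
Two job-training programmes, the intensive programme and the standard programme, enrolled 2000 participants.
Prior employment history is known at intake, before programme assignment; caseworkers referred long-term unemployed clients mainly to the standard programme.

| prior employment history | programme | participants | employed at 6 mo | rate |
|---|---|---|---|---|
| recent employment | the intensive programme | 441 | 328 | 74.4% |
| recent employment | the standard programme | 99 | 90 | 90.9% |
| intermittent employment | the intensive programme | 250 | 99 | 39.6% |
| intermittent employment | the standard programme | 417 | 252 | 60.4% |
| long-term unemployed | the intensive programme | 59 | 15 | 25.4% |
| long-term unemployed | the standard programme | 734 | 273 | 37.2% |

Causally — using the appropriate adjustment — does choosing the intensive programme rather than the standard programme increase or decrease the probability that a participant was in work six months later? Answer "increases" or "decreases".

decreases

The stratified and pooled comparisons disagree (the standard programme wins within each prior employment history; the intensive programme wins overall), so the answer turns on the causal role of prior employment history.
Since prior employment history is a pre-existing factor (not a product of the programme) and it affects the outcome on its own, it is a confounder. The stratified rates, not the pooled rate, identify the causal effect.
Within each level — recent employment: 74.4% vs 90.9%; intermittent employment: 39.6% vs 60.4%; long-term unemployed: 25.4% vs 37.2% — the standard programme is higher every time.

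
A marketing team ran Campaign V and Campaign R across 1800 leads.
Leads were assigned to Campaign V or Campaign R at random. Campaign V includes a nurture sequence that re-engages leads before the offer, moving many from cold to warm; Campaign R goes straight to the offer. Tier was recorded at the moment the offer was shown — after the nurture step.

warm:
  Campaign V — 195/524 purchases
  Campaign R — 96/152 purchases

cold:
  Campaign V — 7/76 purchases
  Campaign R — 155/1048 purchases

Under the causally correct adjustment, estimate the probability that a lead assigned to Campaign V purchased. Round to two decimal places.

0.34

Engagement tier lies on the pathway campaign → engagement tier → outcome, so adjusting for it blocks the indirect effect. For the total causal effect of campaign, use the unadjusted pooled rates.
So P(outcome | do(Campaign V)) is just the pooled rate for Campaign V: 202/600 = 0.337.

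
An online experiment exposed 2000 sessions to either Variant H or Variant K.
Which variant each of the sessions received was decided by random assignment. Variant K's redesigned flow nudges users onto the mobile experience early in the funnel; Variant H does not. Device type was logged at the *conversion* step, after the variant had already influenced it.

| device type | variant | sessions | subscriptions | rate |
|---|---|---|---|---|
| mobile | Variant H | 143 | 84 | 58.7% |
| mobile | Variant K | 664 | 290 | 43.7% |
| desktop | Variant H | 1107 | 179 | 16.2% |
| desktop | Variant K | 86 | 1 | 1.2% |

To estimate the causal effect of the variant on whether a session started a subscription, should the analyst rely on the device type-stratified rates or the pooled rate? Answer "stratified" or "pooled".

Within every device type level Variant H has the higher rate, yet pooled Variant K does — Simpson's reversal.
Stratifying would compare variants among sessions the variants themselves sorted into device type groups — a form of selection on an intermediate. The unconditioned pooled rates give the total causal effect.
Pooled: Variant H 21.0% vs Variant K 38.8%; Variant K is higher overall.

pooled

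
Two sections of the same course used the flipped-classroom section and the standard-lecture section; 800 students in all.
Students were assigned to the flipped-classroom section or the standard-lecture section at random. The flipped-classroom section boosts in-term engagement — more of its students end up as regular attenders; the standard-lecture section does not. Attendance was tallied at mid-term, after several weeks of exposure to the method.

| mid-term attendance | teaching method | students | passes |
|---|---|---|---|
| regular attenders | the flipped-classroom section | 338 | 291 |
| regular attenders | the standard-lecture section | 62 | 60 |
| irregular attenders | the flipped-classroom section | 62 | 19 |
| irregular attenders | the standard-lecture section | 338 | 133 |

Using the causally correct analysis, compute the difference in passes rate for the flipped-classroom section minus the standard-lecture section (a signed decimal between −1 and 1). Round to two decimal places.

Within every mid-term attendance level the standard-lecture section has the higher rate, yet pooled the flipped-classroom section does — Simpson's reversal.
Mid-term attendance lies on the pathway teaching method → mid-term attendance → outcome, so adjusting for it blocks the indirect effect. For the total causal effect of teaching method, use the unadjusted pooled rates.
The causal difference is the pooled difference: 0.775 − 0.482 = +0.292.

+0.29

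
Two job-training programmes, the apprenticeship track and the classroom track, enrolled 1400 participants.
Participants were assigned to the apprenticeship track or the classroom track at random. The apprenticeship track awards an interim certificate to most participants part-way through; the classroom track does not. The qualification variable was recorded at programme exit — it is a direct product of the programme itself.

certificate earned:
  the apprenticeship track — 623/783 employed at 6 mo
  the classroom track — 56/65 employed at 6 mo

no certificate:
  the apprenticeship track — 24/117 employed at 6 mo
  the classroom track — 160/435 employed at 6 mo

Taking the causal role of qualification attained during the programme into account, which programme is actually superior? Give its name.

Qualification attained during the programme is downstream of the programme. One should not condition on a consequence of treatment, so the overall rates are the right comparison.
Pooled: the apprenticeship track 71.9% vs the classroom track 43.2%; the apprenticeship track is higher overall.

the apprenticeship track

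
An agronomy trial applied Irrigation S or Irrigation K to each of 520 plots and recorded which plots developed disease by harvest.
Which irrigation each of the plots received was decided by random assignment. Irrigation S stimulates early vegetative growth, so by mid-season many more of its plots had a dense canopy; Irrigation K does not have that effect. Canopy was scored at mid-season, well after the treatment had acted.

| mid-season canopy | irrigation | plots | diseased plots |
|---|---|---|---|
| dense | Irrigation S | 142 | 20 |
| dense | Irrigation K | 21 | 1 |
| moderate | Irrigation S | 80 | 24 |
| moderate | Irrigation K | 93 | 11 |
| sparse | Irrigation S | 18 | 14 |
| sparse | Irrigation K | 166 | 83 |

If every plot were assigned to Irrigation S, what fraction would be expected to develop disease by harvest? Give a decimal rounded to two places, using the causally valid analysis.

Within every mid-season canopy level Irrigation K has the lower rate, yet pooled Irrigation S does — Simpson's reversal.
The distribution of mid-season canopy is itself part of what the irrigation does — it is an intermediate outcome. Holding it fixed would remove that part of the effect; the total effect is the pooled difference.
So P(outcome | do(Irrigation S)) is just the pooled rate for Irrigation S: 58/240 = 0.242.

0.24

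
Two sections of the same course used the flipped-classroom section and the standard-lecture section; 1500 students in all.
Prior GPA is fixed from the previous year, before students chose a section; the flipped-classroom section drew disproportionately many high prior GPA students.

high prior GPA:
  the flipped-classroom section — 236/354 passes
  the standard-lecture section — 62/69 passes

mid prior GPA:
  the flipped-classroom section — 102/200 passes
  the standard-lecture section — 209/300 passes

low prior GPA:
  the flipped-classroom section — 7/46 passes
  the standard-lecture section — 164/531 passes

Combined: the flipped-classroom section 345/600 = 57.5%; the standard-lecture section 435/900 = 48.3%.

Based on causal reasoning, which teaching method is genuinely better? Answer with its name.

The imbalance in prior GPA band arose from how students were allocated, not from anything the teaching method did; and prior GPA band independently affects the outcome. The pooled gap is confounded — condition on prior GPA band.
Within each level — high prior GPA: 66.7% vs 89.9%; mid prior GPA: 51.0% vs 69.7%; low prior GPA: 15.2% vs 30.9% — the standard-lecture section is higher every time.

the standard-lecture section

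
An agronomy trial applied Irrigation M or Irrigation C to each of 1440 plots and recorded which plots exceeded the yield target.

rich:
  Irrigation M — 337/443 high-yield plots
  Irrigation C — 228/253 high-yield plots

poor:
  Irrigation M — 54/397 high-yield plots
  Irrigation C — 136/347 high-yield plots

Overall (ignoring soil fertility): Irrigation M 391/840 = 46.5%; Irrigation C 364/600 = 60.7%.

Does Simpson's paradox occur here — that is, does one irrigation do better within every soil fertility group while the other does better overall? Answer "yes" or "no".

no

Within each soil fertility level (rich 76.1% vs 90.1%; poor 13.6% vs 39.2%), Irrigation C has the higher rate every time. Pooled: 46.5% vs 60.7% — Irrigation C has the higher rate overall. They agree.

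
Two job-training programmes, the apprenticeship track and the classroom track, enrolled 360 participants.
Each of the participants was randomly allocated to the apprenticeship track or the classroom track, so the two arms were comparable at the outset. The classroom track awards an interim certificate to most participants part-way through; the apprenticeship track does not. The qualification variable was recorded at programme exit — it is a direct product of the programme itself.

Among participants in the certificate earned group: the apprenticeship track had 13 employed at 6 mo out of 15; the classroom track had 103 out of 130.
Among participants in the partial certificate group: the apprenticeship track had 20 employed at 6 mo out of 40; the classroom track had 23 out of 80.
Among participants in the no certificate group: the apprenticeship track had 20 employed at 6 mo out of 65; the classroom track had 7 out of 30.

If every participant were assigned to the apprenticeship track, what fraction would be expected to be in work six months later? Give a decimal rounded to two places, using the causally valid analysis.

0.44

Qualification attained during the programme is downstream of the programme. One should not condition on a consequence of treatment, so the overall rates are the right comparison.
So P(outcome | do(the apprenticeship track)) is just the pooled rate for the apprenticeship track: 53/120 = 0.442.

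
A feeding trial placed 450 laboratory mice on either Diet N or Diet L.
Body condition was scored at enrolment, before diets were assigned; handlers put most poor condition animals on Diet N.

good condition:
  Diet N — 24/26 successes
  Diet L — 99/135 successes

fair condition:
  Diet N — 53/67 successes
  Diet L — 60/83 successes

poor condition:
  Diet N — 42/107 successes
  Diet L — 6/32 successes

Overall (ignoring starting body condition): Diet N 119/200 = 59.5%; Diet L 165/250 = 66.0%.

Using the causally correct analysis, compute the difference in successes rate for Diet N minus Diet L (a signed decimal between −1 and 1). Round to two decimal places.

Starting body condition satisfies the back-door criterion: it is not a descendant of the diet, and it blocks the spurious path from diet to outcome. Adjusting for it (i.e., using the within-starting body condition rates) gives the causal effect.
Adjusting over the population distribution of starting body condition: 0.358·(0.923−0.733) + 0.333·(0.791−0.723) + 0.309·(0.393−0.188) = +0.154.

+0.15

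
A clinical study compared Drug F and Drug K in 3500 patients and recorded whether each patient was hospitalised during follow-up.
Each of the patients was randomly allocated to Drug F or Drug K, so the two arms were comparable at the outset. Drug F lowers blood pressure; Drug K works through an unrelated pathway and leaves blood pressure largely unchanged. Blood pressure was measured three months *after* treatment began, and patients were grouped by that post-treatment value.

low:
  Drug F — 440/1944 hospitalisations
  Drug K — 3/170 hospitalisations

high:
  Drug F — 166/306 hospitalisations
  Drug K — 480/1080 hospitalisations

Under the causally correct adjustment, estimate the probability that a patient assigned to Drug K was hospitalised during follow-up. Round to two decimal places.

Blood pressure is recorded after the drug and is itself shifted by it — it sits on the causal path from drug to outcome. Conditioning on a mediator would strip out part of the effect we want; the pooled comparison gives the total causal effect.
So P(outcome | do(Drug K)) is just the pooled rate for Drug K: 483/1250 = 0.386.

0.39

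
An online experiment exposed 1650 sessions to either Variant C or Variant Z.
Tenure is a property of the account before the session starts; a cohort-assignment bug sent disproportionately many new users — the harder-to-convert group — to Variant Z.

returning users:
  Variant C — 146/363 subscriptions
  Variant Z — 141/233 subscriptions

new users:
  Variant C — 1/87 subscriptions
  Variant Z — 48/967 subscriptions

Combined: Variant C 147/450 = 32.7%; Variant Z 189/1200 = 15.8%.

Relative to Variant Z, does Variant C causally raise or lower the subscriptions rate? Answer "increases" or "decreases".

decreases

User tenure differs across variants for reasons unrelated to any effect of the variant itself, and it separately predicts the outcome — a classic confounder. We must compare within user tenure levels.
Within each level — returning users: 40.2% vs 60.5%; new users: 1.1% vs 5.0% — Variant Z is higher every time.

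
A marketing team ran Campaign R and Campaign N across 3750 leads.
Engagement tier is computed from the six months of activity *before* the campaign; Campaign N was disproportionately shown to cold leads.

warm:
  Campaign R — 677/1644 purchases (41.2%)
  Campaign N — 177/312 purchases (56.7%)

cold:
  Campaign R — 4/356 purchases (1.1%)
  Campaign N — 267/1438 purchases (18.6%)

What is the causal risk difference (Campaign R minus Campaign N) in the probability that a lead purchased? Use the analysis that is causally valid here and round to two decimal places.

Engagement tier satisfies the back-door criterion: it is not a descendant of the campaign, and it blocks the spurious path from campaign to outcome. Adjusting for it (i.e., using the within-engagement tier rates) gives the causal effect.
Adjusting over the population distribution of engagement tier: 0.522·(0.412−0.567) + 0.478·(0.011−0.186) = -0.165.

-0.16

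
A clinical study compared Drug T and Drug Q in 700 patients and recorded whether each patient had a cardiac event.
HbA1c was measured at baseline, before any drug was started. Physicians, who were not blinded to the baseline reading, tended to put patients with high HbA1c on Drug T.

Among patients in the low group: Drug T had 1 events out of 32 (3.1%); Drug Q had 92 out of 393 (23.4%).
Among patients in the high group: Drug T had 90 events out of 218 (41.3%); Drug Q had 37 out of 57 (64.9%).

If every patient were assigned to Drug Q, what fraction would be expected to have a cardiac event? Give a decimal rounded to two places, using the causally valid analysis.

Drug T is lower inside every HbA1c stratum but Drug Q is lower in aggregate. Whether to stratify depends on how HbA1c relates to the drug.
Since HbA1c is a pre-existing factor (not a product of the drug) and it affects the outcome on its own, it is a confounder. The stratified rates, not the pooled rate, identify the causal effect.
Standardising Drug Q to the population HbA1c mix: 0.607·92/393 + 0.393·37/57 = 0.397.

0.40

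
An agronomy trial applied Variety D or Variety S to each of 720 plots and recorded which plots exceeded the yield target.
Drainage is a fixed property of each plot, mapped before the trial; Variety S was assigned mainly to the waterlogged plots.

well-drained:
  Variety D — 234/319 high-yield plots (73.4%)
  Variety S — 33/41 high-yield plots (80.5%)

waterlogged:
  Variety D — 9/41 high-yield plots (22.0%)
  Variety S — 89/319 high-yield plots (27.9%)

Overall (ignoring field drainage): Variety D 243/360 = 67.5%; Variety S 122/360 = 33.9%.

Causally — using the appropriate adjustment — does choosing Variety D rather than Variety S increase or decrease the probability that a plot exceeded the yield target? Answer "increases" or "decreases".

decreases

Here field drainage is a common cause — it drives both which variety a case falls under and the outcome. The crude comparison mixes populations; the stratum-specific rates are the causally relevant ones.
Within each level — well-drained: 73.4% vs 80.5%; waterlogged: 22.0% vs 27.9% — Variety S is higher every time.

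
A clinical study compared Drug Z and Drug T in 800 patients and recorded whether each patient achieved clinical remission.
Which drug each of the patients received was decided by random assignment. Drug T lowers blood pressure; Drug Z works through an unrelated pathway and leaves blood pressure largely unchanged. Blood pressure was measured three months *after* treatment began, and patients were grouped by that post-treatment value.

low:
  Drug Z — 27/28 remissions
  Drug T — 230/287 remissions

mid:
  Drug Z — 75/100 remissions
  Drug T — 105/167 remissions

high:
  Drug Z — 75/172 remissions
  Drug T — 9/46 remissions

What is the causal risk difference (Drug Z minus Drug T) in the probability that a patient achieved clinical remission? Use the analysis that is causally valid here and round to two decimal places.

Because the drug influences blood pressure, blood pressure is a post-treatment mediator, not a confounder. Stratifying on it would bias the estimate; the causal effect is the crude pooled difference.
The causal difference is the pooled difference: 0.590 − 0.688 = -0.098.

-0.10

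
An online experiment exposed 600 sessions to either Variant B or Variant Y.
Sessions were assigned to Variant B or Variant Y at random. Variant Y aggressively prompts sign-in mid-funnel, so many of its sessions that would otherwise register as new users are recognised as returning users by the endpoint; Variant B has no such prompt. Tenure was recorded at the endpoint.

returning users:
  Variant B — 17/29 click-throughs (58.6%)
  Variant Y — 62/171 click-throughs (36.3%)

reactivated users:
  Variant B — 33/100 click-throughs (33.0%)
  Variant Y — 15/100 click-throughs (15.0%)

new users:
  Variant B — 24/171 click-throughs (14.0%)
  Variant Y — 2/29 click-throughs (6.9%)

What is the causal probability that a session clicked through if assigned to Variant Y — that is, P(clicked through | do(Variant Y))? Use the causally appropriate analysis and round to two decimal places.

User tenure lies on the pathway variant → user tenure → outcome, so adjusting for it blocks the indirect effect. For the total causal effect of variant, use the unadjusted pooled rates.
So P(outcome | do(Variant Y)) is just the pooled rate for Variant Y: 79/300 = 0.263.

0.26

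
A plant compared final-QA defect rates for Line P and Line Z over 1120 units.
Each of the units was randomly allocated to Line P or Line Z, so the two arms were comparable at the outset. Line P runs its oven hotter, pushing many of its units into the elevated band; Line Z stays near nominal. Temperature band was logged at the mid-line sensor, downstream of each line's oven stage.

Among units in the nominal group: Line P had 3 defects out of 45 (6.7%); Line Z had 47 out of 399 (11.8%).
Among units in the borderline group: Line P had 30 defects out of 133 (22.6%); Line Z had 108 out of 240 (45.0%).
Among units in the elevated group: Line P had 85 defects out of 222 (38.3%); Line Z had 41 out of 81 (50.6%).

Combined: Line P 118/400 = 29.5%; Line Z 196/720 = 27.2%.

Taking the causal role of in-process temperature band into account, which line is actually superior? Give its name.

The in-process temperature band-specific comparison favours Line P throughout, but the pooled figures favour Line Z. The question is whether to condition on in-process temperature band.
In-process temperature band here is a post-treatment variable shaped by the line; conditioning on it would introduce bias rather than remove it. The overall comparison is the causal one.
Pooled: Line P 29.5% vs Line Z 27.2%; Line Z is lower overall.

Line Z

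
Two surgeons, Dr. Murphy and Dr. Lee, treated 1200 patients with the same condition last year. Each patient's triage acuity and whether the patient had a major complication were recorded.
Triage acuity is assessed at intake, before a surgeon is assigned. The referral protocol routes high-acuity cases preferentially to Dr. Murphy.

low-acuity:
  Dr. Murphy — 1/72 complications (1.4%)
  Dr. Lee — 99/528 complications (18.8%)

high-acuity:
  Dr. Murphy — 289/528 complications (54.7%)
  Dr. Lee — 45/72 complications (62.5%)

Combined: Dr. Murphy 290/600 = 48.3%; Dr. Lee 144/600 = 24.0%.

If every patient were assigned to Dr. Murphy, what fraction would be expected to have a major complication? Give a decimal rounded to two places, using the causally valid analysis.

0.28

Triage acuity differs across surgeons for reasons unrelated to any effect of the surgeon itself, and it separately predicts the outcome — a classic confounder. We must compare within triage acuity levels.
Standardising Dr. Murphy to the population triage acuity mix: 0.500·1/72 + 0.500·289/528 = 0.281.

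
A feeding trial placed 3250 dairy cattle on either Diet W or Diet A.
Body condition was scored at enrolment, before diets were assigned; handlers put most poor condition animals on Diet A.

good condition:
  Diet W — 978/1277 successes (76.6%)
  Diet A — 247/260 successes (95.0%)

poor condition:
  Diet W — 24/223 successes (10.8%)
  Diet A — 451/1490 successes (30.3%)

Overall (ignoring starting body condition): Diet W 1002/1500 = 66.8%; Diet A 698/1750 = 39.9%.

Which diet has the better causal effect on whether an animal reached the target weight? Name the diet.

Here starting body condition is a common cause — it drives both which diet a case falls under and the outcome. The crude comparison mixes populations; the stratum-specific rates are the causally relevant ones.
Within each level — good condition: 76.6% vs 95.0%; poor condition: 10.8% vs 30.3% — Diet A is higher every time.

Diet A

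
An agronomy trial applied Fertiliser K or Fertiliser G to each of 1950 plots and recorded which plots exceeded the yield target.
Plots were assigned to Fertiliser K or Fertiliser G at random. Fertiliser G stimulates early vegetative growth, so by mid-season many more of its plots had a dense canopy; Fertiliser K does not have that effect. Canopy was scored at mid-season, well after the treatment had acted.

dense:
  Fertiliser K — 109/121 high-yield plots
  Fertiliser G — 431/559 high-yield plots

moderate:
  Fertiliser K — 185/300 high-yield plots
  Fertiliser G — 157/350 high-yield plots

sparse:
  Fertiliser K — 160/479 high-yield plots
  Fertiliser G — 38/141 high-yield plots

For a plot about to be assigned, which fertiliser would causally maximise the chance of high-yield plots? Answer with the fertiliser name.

Fertiliser G

The stratified and pooled comparisons disagree (Fertiliser K wins within each mid-season canopy; Fertiliser G wins overall), so the answer turns on the causal role of mid-season canopy.
Mid-season canopy lies on the pathway fertiliser → mid-season canopy → outcome, so adjusting for it blocks the indirect effect. For the total causal effect of fertiliser, use the unadjusted pooled rates.
Pooled: Fertiliser K 50.4% vs Fertiliser G 59.6%; Fertiliser G is higher overall.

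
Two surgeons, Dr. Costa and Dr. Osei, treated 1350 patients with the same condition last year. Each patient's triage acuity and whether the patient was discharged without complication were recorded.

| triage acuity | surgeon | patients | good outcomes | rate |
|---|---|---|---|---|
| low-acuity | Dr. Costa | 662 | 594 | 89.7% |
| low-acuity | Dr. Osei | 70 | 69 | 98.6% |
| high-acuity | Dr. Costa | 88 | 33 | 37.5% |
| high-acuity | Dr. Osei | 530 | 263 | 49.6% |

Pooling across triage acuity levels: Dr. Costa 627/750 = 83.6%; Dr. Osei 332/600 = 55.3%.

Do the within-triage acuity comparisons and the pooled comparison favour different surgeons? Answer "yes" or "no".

Within each triage acuity level (low-acuity 89.7% vs 98.6%; high-acuity 37.5% vs 49.6%), Dr. Osei has the higher rate every time. Pooled: 83.6% vs 55.3% — Dr. Costa has the higher rate overall. The two comparisons disagree.

yes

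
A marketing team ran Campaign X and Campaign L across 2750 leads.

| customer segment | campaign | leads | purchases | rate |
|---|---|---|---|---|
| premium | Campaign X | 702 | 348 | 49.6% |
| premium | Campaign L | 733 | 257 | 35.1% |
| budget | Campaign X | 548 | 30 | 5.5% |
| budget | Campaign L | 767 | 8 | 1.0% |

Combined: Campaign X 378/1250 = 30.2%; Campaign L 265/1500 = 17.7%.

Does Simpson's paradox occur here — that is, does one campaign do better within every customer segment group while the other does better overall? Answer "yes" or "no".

Within each customer segment level (premium 49.6% vs 35.1%; budget 5.5% vs 1.0%), Campaign X has the higher rate every time. Pooled: 30.2% vs 17.7% — Campaign X has the higher rate overall. They agree.

no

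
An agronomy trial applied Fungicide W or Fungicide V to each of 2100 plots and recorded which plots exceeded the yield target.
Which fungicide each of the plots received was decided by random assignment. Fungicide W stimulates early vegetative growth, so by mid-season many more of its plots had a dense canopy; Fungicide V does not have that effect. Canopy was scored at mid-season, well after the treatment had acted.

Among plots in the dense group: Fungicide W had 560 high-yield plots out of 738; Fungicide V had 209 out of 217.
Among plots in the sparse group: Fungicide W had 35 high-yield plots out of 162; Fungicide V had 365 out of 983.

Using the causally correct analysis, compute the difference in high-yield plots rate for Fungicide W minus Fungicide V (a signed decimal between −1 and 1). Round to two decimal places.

+0.18

Mid-season canopy lies on the pathway fungicide → mid-season canopy → outcome, so adjusting for it blocks the indirect effect. For the total causal effect of fungicide, use the unadjusted pooled rates.
The causal difference is the pooled difference: 0.661 − 0.478 = +0.183.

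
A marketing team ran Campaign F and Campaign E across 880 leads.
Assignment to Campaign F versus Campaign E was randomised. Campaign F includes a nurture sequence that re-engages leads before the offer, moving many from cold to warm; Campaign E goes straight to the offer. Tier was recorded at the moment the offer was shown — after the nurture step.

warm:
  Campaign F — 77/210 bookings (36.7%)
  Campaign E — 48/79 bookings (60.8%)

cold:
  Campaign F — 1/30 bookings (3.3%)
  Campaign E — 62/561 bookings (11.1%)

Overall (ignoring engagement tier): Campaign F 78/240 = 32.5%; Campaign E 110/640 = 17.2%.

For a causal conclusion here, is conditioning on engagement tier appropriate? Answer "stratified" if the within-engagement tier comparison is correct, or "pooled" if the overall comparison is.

pooled

Campaign E is higher inside every engagement tier stratum but Campaign F is higher in aggregate. Whether to stratify depends on how engagement tier relates to the campaign.
Engagement tier is recorded after the campaign and is itself shifted by it — it sits on the causal path from campaign to outcome. Conditioning on a mediator would strip out part of the effect we want; the pooled comparison gives the total causal effect.
Pooled: Campaign F 32.5% vs Campaign E 17.2%; Campaign F is higher overall.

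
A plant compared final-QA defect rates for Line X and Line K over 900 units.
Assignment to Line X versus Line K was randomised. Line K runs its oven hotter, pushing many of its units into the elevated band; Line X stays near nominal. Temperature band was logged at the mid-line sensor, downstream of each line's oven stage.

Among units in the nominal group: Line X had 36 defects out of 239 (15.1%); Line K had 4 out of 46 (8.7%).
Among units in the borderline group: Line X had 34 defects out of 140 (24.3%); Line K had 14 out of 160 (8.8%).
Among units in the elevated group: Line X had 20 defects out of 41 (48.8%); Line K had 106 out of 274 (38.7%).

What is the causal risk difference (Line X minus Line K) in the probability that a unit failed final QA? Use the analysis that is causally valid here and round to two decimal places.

-0.04

Line K is lower inside every in-process temperature band stratum but Line X is lower in aggregate. Whether to stratify depends on how in-process temperature band relates to the line.
In-process temperature band here is a post-treatment variable shaped by the line; conditioning on it would introduce bias rather than remove it. The overall comparison is the causal one.
The causal difference is the pooled difference: 0.214 − 0.258 = -0.044.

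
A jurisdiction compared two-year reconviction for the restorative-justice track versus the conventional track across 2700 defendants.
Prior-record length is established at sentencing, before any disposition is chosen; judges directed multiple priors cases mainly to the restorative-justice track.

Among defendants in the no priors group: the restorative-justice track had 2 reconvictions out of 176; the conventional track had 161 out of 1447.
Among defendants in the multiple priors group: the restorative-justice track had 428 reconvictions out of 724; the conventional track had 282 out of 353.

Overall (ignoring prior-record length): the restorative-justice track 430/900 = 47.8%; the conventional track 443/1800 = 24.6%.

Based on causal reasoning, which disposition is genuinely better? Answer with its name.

The imbalance in prior-record length arose from how defendants were allocated, not from anything the disposition did; and prior-record length independently affects the outcome. The pooled gap is confounded — condition on prior-record length.
Within each level — no priors: 1.1% vs 11.1%; multiple priors: 59.1% vs 79.9% — the restorative-justice track is lower every time.

the restorative-justice track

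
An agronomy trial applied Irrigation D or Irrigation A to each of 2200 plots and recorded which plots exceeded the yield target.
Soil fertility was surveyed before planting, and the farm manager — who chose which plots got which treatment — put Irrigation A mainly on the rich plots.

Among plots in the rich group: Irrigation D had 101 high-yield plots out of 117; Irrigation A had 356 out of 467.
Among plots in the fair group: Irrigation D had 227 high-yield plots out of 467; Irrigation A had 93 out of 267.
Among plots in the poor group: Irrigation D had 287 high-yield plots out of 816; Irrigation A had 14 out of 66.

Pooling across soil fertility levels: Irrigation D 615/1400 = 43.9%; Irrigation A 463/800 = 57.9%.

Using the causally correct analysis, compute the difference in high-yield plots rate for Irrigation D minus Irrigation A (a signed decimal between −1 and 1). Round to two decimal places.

The imbalance in soil fertility arose from how plots were allocated, not from anything the irrigation did; and soil fertility independently affects the outcome. The pooled gap is confounded — condition on soil fertility.
Adjusting over the population distribution of soil fertility: 0.265·(0.863−0.762) + 0.334·(0.486−0.348) + 0.401·(0.352−0.212) = +0.129.

+0.13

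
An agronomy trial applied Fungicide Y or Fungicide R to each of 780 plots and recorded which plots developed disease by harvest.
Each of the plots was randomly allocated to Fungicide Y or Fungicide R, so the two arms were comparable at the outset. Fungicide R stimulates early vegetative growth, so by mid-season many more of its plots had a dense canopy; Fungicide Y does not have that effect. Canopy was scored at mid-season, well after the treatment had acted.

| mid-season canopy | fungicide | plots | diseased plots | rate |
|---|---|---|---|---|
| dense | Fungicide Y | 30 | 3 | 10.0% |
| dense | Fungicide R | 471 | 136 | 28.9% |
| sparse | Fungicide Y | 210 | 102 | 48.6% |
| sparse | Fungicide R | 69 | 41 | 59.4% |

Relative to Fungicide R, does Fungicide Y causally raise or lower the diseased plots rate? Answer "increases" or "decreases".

Fungicide Y is lower inside every mid-season canopy stratum but Fungicide R is lower in aggregate. Whether to stratify depends on how mid-season canopy relates to the fungicide.
Mid-season canopy is downstream of the fungicide. One should not condition on a consequence of treatment, so the overall rates are the right comparison.
Pooled: Fungicide Y 43.8% vs Fungicide R 32.8%; Fungicide R is lower overall.

increases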